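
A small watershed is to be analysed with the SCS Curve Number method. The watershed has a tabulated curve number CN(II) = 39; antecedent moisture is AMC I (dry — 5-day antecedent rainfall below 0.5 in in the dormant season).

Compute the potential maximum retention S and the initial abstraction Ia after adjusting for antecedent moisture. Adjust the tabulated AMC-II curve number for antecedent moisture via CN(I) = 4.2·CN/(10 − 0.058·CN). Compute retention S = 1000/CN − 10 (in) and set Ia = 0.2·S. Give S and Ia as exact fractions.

CN(I) from CN(II)=39: (4.2·39)/(10 − 0.058·39) = 81900/3869 ≈ 21.168
Retention S: 1000/CN − 10 with CN=21.168 → S = 30500/819 ≈ 37.241 in
Ia = 0.2S: 0.2·37.241 = 7.448 in (exactly 6100/819)

S = 30500/819 in ≈ 37.241 in; Ia = 6100/819 in ≈ 7.448 in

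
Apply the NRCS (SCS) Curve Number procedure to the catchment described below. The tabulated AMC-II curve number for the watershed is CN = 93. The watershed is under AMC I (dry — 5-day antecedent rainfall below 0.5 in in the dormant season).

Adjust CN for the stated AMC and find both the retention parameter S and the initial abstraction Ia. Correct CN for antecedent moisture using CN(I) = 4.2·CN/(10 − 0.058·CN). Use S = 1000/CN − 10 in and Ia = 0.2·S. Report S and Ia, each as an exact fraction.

Adjust CN=93 to AMC I: 4.2·93/(10 − 0.058·93) → (1953/5) ÷ (2303/500) = 27900/329 ≈ 84.802
S = 1000/(27900/329) − 10 = 500/279 in ≈ 1.792 in
Ia = 0.2·(500/279) = 100/279 in ≈ 0.358 in

S = 500/279 in ≈ 1.792 in; Ia = 100/279 in ≈ 0.358 in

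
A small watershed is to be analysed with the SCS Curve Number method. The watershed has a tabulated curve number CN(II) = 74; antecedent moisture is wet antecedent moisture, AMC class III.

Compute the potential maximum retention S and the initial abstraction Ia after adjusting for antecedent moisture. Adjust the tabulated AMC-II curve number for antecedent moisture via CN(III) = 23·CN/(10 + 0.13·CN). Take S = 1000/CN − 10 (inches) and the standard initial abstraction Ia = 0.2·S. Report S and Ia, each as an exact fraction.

S = 1300/851 in ≈ 1.528 in; Ia = 260/851 in ≈ 0.306 in

CN(III) from CN(II)=74: (23·74)/(10 + 0.13·74) = 85100/981 ≈ 86.748
S = 1000/(85100/981) − 10 = 1300/851 in ≈ 1.528 in
Ia = 0.2·(1300/851) = 260/851 in ≈ 0.306 in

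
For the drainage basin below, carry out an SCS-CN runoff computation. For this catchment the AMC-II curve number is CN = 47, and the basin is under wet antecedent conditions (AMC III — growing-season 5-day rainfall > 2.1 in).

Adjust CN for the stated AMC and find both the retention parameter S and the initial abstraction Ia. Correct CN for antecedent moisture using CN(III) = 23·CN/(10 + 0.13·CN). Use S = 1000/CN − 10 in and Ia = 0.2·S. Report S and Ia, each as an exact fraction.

CN(III) from CN(II)=47: (23·47)/(10 + 0.13·47) = 108100/1611 ≈ 67.101
Retention S: 1000/CN − 10 with CN=67.101 → S = 5300/1081 ≈ 4.903 in
Initial abstraction Ia = S/5 = (5300/1081)/5 = 1060/1081 ≈ 0.981 in

S = 5300/1081 in ≈ 4.903 in; Ia = 1060/1081 in ≈ 0.981 in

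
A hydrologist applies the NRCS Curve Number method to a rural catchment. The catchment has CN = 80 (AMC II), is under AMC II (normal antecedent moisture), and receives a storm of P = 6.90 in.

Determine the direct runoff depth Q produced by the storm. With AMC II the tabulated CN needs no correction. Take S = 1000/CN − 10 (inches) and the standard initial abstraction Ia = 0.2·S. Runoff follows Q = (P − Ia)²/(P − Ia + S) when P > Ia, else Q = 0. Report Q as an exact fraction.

Average conditions: CN = 80 (no AMC adjustment).
Retention S: 1000/CN − 10 with CN=80.000 → S = 5/2 ≈ 2.500 in
Ia = 0.2·(5/2) = 1/2 in ≈ 0.500 in
Excess rainfall: 6.900 − 0.500 = 6.400 in; P > Ia so Q > 0
Runoff Q = (P−Ia)²/(P−Ia+S) = (6.400)²/(6.400+2.500) = 2048/445 ≈ 4.602 in

Q = 2048/445 in ≈ 4.602 in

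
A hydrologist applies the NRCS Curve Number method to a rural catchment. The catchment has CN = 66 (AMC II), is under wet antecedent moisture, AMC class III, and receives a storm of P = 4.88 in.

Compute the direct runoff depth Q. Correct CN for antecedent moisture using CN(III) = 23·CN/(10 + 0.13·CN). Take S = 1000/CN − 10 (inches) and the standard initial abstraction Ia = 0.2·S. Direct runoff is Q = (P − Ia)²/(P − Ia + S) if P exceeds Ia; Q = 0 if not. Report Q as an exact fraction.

CN(III) from CN(II)=66: (23·66)/(10 + 0.13·66) = 75900/929 ≈ 81.701
Max retention: S = 1000/(75900/929) − 10 = 1700/759 in (≈ 2.240 in)
Initial abstraction Ia = S/5 = (1700/759)/5 = 340/759 ≈ 0.448 in
Since P=4.880 > Ia=0.448: effective rainfall P−Ia = 84098/18975 in
Q: (84098/18975)² ÷ (126598/18975) = 3536236802/1201098525 in (≈ 2.944 in)

Q = 3536236802/1201098525 in ≈ 2.944 in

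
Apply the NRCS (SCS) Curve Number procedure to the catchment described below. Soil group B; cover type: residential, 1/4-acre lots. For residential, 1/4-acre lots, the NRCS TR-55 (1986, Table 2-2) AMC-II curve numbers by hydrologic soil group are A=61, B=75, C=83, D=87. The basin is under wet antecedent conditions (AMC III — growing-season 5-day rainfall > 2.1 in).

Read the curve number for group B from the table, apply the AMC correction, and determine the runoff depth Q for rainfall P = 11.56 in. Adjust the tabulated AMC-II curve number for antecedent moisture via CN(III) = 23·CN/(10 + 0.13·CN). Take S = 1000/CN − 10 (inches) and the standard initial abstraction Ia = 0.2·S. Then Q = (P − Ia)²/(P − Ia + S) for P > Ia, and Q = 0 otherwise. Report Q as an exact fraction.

Q = 377952481/37848225 in ≈ 9.986 in

NRCS table: residential, 1/4-acre lots, soil group B → CN(II) = 75
Adjust CN=75 to AMC III: 23·75/(10 + 0.13·75) → 1725 ÷ (79/4) = 6900/79 ≈ 87.342
Max retention: S = 1000/(6900/79) − 10 = 100/69 in (≈ 1.449 in)
Initial abstraction Ia = S/5 = (100/69)/5 = 20/69 ≈ 0.290 in
P − Ia = 11.560 − 0.290 = 19441/1725 ≈ 11.270 in (> 0, runoff occurs)
Q = (19441/1725)²/((19441/1725) + 100/69) = (377952481/2975625)/(21941/1725) = 377952481/37848225 in ≈ 9.986 in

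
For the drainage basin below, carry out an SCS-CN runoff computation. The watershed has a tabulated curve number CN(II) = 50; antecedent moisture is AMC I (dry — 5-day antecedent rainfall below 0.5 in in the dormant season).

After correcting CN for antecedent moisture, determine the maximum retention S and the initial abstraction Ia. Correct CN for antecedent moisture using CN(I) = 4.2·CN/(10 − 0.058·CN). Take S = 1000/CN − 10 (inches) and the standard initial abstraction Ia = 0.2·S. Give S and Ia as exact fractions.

Adjust CN=50 to AMC I: 4.2·50/(10 − 0.058·50) → 210 ÷ (71/10) = 2100/71 ≈ 29.577
Retention S: 1000/CN − 10 with CN=29.577 → S = 500/21 ≈ 23.810 in
Initial abstraction Ia = S/5 = (500/21)/5 = 100/21 ≈ 4.762 in

S = 500/21 in ≈ 23.810 in; Ia = 100/21 in ≈ 4.762 in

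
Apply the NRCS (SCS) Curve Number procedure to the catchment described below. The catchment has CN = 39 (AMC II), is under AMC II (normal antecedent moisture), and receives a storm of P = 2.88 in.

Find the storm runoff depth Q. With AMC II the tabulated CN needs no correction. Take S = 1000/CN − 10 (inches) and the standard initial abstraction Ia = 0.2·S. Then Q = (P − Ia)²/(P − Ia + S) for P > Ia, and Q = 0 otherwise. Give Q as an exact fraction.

Average conditions: CN = 39 (no AMC adjustment).
Max retention: S = 1000/39 − 10 = 610/39 in (≈ 15.641 in)
Ia = 0.2·(610/39) = 122/39 in ≈ 3.128 in
P = 2.880 ≤ Ia = 3.128 in: entire storm abstracted, Q = 0.

Q = 0 in ≈ 0.000 in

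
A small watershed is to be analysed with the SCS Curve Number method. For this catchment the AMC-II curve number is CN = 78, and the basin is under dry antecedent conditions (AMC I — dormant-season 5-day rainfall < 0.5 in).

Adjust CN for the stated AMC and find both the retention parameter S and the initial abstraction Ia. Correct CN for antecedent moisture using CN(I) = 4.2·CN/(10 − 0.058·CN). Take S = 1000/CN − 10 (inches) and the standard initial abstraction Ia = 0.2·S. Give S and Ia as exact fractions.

CN(I) from CN(II)=78: (4.2·78)/(10 − 0.058·78) = 81900/1369 ≈ 59.825
S = 1000/(81900/1369) − 10 = 5500/819 in ≈ 6.716 in
Ia = 0.2S: 0.2·6.716 = 1.343 in (exactly 1100/819)

S = 5500/819 in ≈ 6.716 in; Ia = 1100/819 in ≈ 1.343 in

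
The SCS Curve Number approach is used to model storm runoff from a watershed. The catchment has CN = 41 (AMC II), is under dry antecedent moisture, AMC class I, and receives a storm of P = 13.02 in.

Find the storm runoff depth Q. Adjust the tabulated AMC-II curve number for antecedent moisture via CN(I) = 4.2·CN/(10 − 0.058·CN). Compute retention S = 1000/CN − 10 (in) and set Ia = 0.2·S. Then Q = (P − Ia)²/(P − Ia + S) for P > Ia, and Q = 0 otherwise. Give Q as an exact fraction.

CN(I) from CN(II)=41: (4.2·41)/(10 − 0.058·41) = 86100/3811 ≈ 22.592
Retention S: 1000/CN − 10 with CN=22.592 → S = 29500/861 ≈ 34.262 in
Initial abstraction Ia = S/5 = (29500/861)/5 = 5900/861 ≈ 6.852 in
Since P=13.020 > Ia=6.852: effective rainfall P−Ia = 265511/43050 in
Q = (265511/43050)²/((265511/43050) + 29500/861) = (70496091121/1853302500)/(1740511/43050) = 70496091121/74928998550 in ≈ 0.941 in

Q = 70496091121/74928998550 in ≈ 0.941 in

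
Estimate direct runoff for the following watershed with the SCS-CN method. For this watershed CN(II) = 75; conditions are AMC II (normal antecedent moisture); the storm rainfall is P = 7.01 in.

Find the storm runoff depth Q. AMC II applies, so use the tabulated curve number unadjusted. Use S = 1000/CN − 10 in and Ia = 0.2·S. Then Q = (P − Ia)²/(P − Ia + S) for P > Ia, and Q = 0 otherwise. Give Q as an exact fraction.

Q = 3621409/870900 in ≈ 4.158 in

AMC II — tabulated CN = 75 applies directly.
Max retention: S = 1000/75 − 10 = 10/3 in (≈ 3.333 in)
Ia = 0.2·(10/3) = 2/3 in ≈ 0.667 in
Since P=7.010 > Ia=0.667: effective rainfall P−Ia = 1903/300 in
Runoff Q = (P−Ia)²/(P−Ia+S) = (6.343)²/(6.343+3.333) = 3621409/870900 ≈ 4.158 in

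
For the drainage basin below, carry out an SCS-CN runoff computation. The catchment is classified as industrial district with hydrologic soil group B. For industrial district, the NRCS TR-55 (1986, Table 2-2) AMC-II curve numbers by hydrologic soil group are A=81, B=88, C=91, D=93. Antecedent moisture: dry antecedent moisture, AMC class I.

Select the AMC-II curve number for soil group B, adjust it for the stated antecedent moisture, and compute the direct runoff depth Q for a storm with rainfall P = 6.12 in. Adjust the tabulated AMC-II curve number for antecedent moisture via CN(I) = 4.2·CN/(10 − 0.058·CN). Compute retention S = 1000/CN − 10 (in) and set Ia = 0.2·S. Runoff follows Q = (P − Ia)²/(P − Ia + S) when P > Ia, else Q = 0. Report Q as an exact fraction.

NRCS table: industrial district, soil group B → CN(II) = 88
Dry (AMC I): CN(I) = 4.2·88/(10 − 0.058·88) = (1848/5)/(612/125) = 3850/51 ≈ 75.490
S = 1000/(3850/51) − 10 = 250/77 in ≈ 3.247 in
Ia = 0.2·(250/77) = 50/77 in ≈ 0.649 in
Excess rainfall: 6.120 − 0.649 = 5.471 in; P > Ia so Q > 0
Runoff Q = (P−Ia)²/(P−Ia+S) = (5.471)²/(5.471+3.247) = 110901961/32303425 ≈ 3.433 in

Q = 110901961/32303425 in ≈ 3.433 in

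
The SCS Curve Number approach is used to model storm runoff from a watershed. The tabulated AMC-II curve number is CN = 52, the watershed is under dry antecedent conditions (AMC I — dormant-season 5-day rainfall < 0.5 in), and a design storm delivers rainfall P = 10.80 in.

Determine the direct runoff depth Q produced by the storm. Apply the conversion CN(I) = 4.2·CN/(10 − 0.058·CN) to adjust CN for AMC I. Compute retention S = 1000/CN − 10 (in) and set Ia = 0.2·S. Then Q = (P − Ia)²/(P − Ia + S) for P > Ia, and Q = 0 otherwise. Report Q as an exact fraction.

Q = 4245698/2937935 in ≈ 1.445 in

Adjust CN=52 to AMC I: 4.2·52/(10 − 0.058·52) → (1092/5) ÷ (873/125) = 9100/291 ≈ 31.271
Max retention: S = 1000/(9100/291) − 10 = 2000/91 in (≈ 21.978 in)
Ia = 0.2S: 0.2·21.978 = 4.396 in (exactly 400/91)
P − Ia = 10.800 − 4.396 = 2914/455 ≈ 6.404 in (> 0, runoff occurs)
Q: (2914/455)² ÷ (12914/455) = 4245698/2937935 in (≈ 1.445 in)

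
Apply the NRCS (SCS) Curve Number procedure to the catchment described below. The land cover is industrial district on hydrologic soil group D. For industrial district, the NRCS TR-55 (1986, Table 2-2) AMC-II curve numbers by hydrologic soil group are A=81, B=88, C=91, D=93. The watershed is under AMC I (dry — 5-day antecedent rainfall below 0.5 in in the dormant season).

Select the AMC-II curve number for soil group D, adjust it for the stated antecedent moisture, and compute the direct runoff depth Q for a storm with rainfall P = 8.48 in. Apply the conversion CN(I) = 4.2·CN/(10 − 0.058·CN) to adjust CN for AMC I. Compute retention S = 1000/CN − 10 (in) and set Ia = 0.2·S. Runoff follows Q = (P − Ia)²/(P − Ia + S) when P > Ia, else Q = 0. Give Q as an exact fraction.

Q = 802248976/120576825 in ≈ 6.653 in

NRCS table: industrial district, soil group D → CN(II) = 93
CN(I) from CN(II)=93: (4.2·93)/(10 − 0.058·93) = 27900/329 ≈ 84.802
Retention S: 1000/CN − 10 with CN=84.802 → S = 500/279 ≈ 1.792 in
Ia = 0.2S: 0.2·1.792 = 0.358 in (exactly 100/279)
P − Ia = 8.480 − 0.358 = 56648/6975 ≈ 8.122 in (> 0, runoff occurs)
Q = (56648/6975)²/((56648/6975) + 500/279) = (3208995904/48650625)/(69148/6975) = 802248976/120576825 in ≈ 6.653 in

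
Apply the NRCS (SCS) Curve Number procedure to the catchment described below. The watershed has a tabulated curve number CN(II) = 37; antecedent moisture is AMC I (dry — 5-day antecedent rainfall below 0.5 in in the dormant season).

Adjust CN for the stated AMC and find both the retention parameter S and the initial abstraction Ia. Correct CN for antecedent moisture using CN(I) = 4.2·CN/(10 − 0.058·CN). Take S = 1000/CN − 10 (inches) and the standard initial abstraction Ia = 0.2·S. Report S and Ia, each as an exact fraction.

S = 1500/37 in ≈ 40.541 in; Ia = 300/37 in ≈ 8.108 in

CN(I) from CN(II)=37: (4.2·37)/(10 − 0.058·37) = 3700/187 ≈ 19.786
Retention S: 1000/CN − 10 with CN=19.786 → S = 1500/37 ≈ 40.541 in
Ia = 0.2S: 0.2·40.541 = 8.108 in (exactly 300/37)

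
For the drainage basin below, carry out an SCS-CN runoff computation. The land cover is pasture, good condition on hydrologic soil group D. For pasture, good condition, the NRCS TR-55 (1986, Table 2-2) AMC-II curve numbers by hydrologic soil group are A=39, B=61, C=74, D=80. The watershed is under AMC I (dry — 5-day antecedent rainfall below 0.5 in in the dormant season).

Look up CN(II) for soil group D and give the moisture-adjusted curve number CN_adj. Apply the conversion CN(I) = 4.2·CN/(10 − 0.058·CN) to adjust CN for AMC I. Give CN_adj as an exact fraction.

CN_adj = 4200/67 ≈ 62.687

NRCS table: pasture, good condition, soil group D → CN(II) = 80
CN(I) from CN(II)=80: (4.2·80)/(10 − 0.058·80) = 4200/67 ≈ 62.687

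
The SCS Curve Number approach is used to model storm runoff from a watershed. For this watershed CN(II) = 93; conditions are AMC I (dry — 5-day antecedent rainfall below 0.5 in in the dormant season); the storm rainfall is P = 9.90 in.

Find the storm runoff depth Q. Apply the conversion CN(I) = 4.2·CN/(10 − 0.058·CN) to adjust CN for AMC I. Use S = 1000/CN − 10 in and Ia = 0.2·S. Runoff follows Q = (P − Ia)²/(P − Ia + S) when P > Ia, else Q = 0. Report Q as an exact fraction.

Q = 708677641/88222590 in ≈ 8.033 in

CN(I) from CN(II)=93: (4.2·93)/(10 − 0.058·93) = 27900/329 ≈ 84.802
Max retention: S = 1000/(27900/329) − 10 = 500/279 in (≈ 1.792 in)
Ia = 0.2·(500/279) = 100/279 in ≈ 0.358 in
P − Ia = 9.900 − 0.358 = 26621/2790 ≈ 9.542 in (> 0, runoff occurs)
Q: (26621/2790)² ÷ (31621/2790) = 708677641/88222590 in (≈ 8.033 in)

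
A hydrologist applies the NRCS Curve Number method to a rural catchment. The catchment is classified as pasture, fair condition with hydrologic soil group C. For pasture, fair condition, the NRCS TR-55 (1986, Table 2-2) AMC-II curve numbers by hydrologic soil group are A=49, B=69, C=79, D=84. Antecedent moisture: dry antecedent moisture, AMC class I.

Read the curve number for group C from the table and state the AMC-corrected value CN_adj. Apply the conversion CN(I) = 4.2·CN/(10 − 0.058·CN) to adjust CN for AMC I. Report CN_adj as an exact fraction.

CN_adj = 7900/129 ≈ 61.240

NRCS table: pasture, fair condition, soil group C → CN(II) = 79
Adjust CN=79 to AMC I: 4.2·79/(10 − 0.058·79) → (1659/5) ÷ (2709/500) = 7900/129 ≈ 61.240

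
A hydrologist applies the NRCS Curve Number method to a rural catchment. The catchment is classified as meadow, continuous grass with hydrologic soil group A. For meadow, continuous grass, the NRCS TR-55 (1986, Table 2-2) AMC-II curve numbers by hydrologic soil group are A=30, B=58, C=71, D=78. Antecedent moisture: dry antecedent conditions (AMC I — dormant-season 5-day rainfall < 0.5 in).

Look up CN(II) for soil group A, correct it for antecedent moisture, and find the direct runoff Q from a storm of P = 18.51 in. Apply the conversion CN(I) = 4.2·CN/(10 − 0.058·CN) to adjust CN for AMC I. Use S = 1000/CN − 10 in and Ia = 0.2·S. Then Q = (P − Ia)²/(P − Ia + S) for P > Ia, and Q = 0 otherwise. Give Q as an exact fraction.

Q = 44342281/50993100 in ≈ 0.870 in

NRCS table: meadow, continuous grass, soil group A → CN(II) = 30
CN(I) from CN(II)=30: (4.2·30)/(10 − 0.058·30) = 900/59 ≈ 15.254
Max retention: S = 1000/(900/59) − 10 = 500/9 in (≈ 55.556 in)
Ia = 0.2S: 0.2·55.556 = 11.111 in (exactly 100/9)
Excess rainfall: 18.510 − 11.111 = 7.399 in; P > Ia so Q > 0
Q: (6659/900)² ÷ (56659/900) = 44342281/50993100 in (≈ 0.870 in)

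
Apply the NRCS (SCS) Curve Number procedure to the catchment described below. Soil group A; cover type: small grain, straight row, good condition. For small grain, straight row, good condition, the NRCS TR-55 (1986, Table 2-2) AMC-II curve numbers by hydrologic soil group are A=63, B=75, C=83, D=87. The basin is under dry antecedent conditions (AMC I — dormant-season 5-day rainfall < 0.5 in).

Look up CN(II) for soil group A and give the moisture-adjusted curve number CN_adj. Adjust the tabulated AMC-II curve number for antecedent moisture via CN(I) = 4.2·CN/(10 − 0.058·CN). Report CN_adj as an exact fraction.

CN_adj = 132300/3173 ≈ 41.696

NRCS table: small grain, straight row, good condition, soil group A → CN(II) = 63
CN(I) from CN(II)=63: (4.2·63)/(10 − 0.058·63) = 132300/3173 ≈ 41.696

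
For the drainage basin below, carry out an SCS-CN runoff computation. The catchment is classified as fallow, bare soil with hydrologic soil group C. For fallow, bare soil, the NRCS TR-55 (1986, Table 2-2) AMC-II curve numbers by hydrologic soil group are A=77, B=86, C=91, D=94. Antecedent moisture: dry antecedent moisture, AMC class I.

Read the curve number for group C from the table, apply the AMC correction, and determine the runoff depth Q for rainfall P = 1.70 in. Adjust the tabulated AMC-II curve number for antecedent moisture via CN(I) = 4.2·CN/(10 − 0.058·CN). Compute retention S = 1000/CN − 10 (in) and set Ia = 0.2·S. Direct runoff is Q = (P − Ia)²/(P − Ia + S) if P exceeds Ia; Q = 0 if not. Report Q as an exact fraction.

NRCS table: fallow, bare soil, soil group C → CN(II) = 91
Dry (AMC I): CN(I) = 4.2·91/(10 − 0.058·91) = (1911/5)/(2361/500) = 63700/787 ≈ 80.940
Max retention: S = 1000/(63700/787) − 10 = 1500/637 in (≈ 2.355 in)
Ia = 0.2S: 0.2·2.355 = 0.471 in (exactly 300/637)
Since P=1.700 > Ia=0.471: effective rainfall P−Ia = 7829/6370 in
Q = (7829/6370)²/((7829/6370) + 1500/637) = (61293241/40576900)/(22829/6370) = 61293241/145420730 in ≈ 0.421 in

Q = 61293241/145420730 in ≈ 0.421 in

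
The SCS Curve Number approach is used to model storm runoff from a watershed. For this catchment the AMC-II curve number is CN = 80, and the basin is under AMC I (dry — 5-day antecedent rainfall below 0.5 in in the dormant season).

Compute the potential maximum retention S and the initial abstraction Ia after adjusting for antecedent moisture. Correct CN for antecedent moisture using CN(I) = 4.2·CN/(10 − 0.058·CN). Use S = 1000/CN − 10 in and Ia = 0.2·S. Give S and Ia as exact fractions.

CN(I) from CN(II)=80: (4.2·80)/(10 − 0.058·80) = 4200/67 ≈ 62.687
Retention S: 1000/CN − 10 with CN=62.687 → S = 125/21 ≈ 5.952 in
Ia = 0.2·(125/21) = 25/21 in ≈ 1.190 in

S = 125/21 in ≈ 5.952 in; Ia = 25/21 in ≈ 1.190 in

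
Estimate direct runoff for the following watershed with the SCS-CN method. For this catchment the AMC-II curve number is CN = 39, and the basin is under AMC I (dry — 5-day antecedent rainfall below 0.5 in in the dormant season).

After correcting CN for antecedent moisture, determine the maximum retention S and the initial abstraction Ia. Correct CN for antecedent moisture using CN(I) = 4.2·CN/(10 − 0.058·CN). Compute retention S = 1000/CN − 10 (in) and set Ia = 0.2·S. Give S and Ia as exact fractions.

CN(I) from CN(II)=39: (4.2·39)/(10 − 0.058·39) = 81900/3869 ≈ 21.168
Max retention: S = 1000/(81900/3869) − 10 = 30500/819 in (≈ 37.241 in)
Ia = 0.2·(30500/819) = 6100/819 in ≈ 7.448 in

S = 30500/819 in ≈ 37.241 in; Ia = 6100/819 in ≈ 7.448 in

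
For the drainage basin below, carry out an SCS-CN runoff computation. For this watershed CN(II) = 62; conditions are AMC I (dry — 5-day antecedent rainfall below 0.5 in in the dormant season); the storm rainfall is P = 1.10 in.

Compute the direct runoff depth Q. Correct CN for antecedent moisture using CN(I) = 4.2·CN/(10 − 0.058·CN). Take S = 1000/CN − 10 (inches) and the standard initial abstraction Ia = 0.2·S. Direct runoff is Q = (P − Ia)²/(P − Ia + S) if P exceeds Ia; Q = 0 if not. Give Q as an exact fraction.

Q = 0 in ≈ 0.000 in

Dry (AMC I): CN(I) = 4.2·62/(10 − 0.058·62) = (1302/5)/(1601/250) = 65100/1601 ≈ 40.662
Max retention: S = 1000/(65100/1601) − 10 = 9500/651 in (≈ 14.593 in)
Ia = 0.2·(9500/651) = 1900/651 in ≈ 2.919 in
P = 1.100 ≤ Ia = 2.919 in: entire storm abstracted, Q = 0.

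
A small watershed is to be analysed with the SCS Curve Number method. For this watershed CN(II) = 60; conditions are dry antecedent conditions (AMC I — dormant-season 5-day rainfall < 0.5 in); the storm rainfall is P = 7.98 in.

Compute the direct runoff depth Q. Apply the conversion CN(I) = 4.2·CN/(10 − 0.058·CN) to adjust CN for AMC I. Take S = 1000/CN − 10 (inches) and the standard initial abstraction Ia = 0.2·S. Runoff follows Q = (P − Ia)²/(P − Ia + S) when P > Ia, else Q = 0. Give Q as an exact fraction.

CN(I) from CN(II)=60: (4.2·60)/(10 − 0.058·60) = 6300/163 ≈ 38.650
Max retention: S = 1000/(6300/163) − 10 = 1000/63 in (≈ 15.873 in)
Initial abstraction Ia = S/5 = (1000/63)/5 = 200/63 ≈ 3.175 in
Excess rainfall: 7.980 − 3.175 = 4.805 in; P > Ia so Q > 0
Q: (15137/3150)² ÷ (65137/3150) = 229128769/205181550 in (≈ 1.117 in)

Q = 229128769/205181550 in ≈ 1.117 in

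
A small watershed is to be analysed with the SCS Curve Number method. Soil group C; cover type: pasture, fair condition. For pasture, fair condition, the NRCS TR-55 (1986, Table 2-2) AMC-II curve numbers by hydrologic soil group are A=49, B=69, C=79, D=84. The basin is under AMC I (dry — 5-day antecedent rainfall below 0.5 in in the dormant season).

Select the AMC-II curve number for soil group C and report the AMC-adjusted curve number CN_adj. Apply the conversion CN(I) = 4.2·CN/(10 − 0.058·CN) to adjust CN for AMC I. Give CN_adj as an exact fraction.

NRCS table: pasture, fair condition, soil group C → CN(II) = 79
Dry (AMC I): CN(I) = 4.2·79/(10 − 0.058·79) = (1659/5)/(2709/500) = 7900/129 ≈ 61.240

CN_adj = 7900/129 ≈ 61.240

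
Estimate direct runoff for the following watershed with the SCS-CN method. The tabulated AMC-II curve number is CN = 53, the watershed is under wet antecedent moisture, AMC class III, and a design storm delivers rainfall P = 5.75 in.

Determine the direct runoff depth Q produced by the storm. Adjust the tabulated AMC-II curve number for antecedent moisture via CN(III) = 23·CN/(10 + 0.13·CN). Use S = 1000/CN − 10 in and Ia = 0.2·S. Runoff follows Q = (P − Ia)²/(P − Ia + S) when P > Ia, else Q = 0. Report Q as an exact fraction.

Wet (AMC III): CN(III) = 23·53/(10 + 0.13·53) = 1219/(1689/100) = 121900/1689 ≈ 72.173
S = 1000/(121900/1689) − 10 = 4700/1219 in ≈ 3.856 in
Ia = 0.2S: 0.2·3.856 = 0.771 in (exactly 940/1219)
P − Ia = 5.750 − 0.771 = 24277/4876 ≈ 4.979 in (> 0, runoff occurs)
Q = (24277/4876)²/((24277/4876) + 4700/1219) = (589372729/23775376)/(43077/4876) = 589372729/210043452 in ≈ 2.806 in

Q = 589372729/210043452 in ≈ 2.806 in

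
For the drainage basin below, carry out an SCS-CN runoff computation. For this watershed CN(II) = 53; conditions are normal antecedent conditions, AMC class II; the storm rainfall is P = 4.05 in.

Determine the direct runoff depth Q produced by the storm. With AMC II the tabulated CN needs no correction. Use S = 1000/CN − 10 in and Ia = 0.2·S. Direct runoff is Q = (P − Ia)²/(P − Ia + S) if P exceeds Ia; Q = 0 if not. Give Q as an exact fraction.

CN(II) = 53; AMC II needs no correction.
Max retention: S = 1000/53 − 10 = 470/53 in (≈ 8.868 in)
Initial abstraction Ia = S/5 = (470/53)/5 = 94/53 ≈ 1.774 in
Since P=4.050 > Ia=1.774: effective rainfall P−Ia = 2413/1060 in
Q: (2413/1060)² ÷ (11813/1060) = 5822569/12521780 in (≈ 0.465 in)

Q = 5822569/12521780 in ≈ 0.465 in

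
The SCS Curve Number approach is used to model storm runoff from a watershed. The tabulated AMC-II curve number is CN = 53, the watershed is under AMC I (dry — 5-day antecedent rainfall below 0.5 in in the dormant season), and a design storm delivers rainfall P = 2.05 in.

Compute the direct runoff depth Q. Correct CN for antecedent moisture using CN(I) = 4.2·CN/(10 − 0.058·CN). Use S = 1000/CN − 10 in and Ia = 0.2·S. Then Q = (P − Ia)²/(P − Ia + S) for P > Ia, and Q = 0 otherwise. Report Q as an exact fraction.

Adjust CN=53 to AMC I: 4.2·53/(10 − 0.058·53) → (1113/5) ÷ (3463/500) = 111300/3463 ≈ 32.140
Max retention: S = 1000/(111300/3463) − 10 = 23500/1113 in (≈ 21.114 in)
Initial abstraction Ia = S/5 = (23500/1113)/5 = 4700/1113 ≈ 4.223 in
P = 2.050 ≤ Ia = 4.223 in: entire storm abstracted, Q = 0.

Q = 0 in ≈ 0.000 in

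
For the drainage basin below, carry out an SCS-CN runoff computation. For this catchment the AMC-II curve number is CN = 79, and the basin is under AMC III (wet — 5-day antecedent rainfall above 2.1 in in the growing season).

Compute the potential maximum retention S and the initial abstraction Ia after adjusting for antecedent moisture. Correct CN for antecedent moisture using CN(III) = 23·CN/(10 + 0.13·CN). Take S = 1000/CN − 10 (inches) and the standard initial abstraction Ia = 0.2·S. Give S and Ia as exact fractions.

Wet (AMC III): CN(III) = 23·79/(10 + 0.13·79) = 1817/(2027/100) = 181700/2027 ≈ 89.640
Retention S: 1000/CN − 10 with CN=89.640 → S = 2100/1817 ≈ 1.156 in
Ia = 0.2S: 0.2·1.156 = 0.231 in (exactly 420/1817)

S = 2100/1817 in ≈ 1.156 in; Ia = 420/1817 in ≈ 0.231 in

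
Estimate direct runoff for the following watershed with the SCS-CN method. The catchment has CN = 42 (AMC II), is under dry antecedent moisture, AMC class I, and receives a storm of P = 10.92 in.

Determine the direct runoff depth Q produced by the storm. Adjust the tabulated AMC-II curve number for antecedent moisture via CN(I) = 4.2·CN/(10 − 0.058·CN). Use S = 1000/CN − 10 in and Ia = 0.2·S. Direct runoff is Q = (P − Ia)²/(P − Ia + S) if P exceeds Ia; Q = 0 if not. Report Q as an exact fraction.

CN(I) from CN(II)=42: (4.2·42)/(10 − 0.058·42) = 44100/1891 ≈ 23.321
Retention S: 1000/CN − 10 with CN=23.321 → S = 14500/441 ≈ 32.880 in
Initial abstraction Ia = S/5 = (14500/441)/5 = 2900/441 ≈ 6.576 in
Excess rainfall: 10.920 − 6.576 = 4.344 in; P > Ia so Q > 0
Q = (47893/11025)²/((47893/11025) + 14500/441) = (2293739449/121550625)/(410393/11025) = 2293739449/4524582825 in ≈ 0.507 in

Q = 2293739449/4524582825 in ≈ 0.507 in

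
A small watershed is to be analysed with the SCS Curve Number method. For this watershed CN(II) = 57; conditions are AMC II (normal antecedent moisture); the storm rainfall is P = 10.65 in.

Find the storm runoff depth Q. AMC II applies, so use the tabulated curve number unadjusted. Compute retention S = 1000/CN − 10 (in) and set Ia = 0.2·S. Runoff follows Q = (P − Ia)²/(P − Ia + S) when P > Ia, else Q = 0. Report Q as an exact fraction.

CN(II) = 57; AMC II needs no correction.
Max retention: S = 1000/57 − 10 = 430/57 in (≈ 7.544 in)
Ia = 0.2·(430/57) = 86/57 in ≈ 1.509 in
P − Ia = 10.650 − 1.509 = 10421/1140 ≈ 9.141 in (> 0, runoff occurs)
Q: (10421/1140)² ÷ (19021/1140) = 108597241/21683940 in (≈ 5.008 in)

Q = 108597241/21683940 in ≈ 5.008 in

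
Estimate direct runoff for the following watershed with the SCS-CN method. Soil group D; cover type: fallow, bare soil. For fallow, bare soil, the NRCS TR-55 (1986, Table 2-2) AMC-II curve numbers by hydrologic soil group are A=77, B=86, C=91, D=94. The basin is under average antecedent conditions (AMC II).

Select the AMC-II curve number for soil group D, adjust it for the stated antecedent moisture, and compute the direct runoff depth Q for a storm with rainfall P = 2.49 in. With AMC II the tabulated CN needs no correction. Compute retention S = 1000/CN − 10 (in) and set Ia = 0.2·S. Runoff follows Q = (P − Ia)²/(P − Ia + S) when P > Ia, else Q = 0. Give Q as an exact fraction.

NRCS table: fallow, bare soil, soil group D → CN(II) = 94
Average conditions: CN = 94 (no AMC adjustment).
Max retention: S = 1000/94 − 10 = 30/47 in (≈ 0.638 in)
Ia = 0.2S: 0.2·0.638 = 0.128 in (exactly 6/47)
Excess rainfall: 2.490 − 0.128 = 2.362 in; P > Ia so Q > 0
Runoff Q = (P−Ia)²/(P−Ia+S) = (2.362)²/(2.362+0.638) = 13697401/7364900 ≈ 1.860 in

Q = 13697401/7364900 in ≈ 1.860 in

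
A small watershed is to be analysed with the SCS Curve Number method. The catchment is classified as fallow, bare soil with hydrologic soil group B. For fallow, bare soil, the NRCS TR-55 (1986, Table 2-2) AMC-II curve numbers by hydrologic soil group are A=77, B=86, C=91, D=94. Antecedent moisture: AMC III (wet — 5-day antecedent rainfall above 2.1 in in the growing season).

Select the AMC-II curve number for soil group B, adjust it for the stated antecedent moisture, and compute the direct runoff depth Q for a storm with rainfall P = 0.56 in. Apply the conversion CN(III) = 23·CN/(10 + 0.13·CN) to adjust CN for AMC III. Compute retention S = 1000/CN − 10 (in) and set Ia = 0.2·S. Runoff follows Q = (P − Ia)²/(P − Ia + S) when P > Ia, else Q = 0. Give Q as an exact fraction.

NRCS table: fallow, bare soil, soil group B → CN(II) = 86
Wet (AMC III): CN(III) = 23·86/(10 + 0.13·86) = 1978/(1059/50) = 98900/1059 ≈ 93.390
Retention S: 1000/CN − 10 with CN=93.390 → S = 700/989 ≈ 0.708 in
Initial abstraction Ia = S/5 = (700/989)/5 = 140/989 ≈ 0.142 in
P − Ia = 0.560 − 0.142 = 10346/24725 ≈ 0.418 in (> 0, runoff occurs)
Q = (10346/24725)²/((10346/24725) + 700/989) = (107039716/611325625)/(27846/24725) = 7645694/49178025 in ≈ 0.155 in

Q = 7645694/49178025 in ≈ 0.155 in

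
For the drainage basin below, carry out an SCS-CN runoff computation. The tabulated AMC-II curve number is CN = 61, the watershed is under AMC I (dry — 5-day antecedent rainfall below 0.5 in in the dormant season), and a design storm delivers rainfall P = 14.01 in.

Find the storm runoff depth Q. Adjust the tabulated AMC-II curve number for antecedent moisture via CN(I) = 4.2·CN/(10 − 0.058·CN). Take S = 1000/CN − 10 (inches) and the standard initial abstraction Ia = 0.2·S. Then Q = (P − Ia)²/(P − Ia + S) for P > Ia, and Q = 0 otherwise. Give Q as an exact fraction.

CN(I) from CN(II)=61: (4.2·61)/(10 − 0.058·61) = 42700/1077 ≈ 39.647
Retention S: 1000/CN − 10 with CN=39.647 → S = 6500/427 ≈ 15.222 in
Ia = 0.2·(6500/427) = 1300/427 in ≈ 3.044 in
Excess rainfall: 14.010 − 3.044 = 10.966 in; P > Ia so Q > 0
Q: (468227/42700)² ÷ (1118227/42700) = 219236523529/47748292900 in (≈ 4.592 in)

Q = 219236523529/47748292900 in ≈ 4.592 in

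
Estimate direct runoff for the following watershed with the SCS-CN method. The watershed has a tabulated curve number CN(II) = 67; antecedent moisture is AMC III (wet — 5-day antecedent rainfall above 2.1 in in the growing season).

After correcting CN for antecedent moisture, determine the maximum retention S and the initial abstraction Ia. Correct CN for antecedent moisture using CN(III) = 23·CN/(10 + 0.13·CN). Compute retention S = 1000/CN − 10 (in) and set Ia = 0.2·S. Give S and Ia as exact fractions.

S = 3300/1541 in ≈ 2.141 in; Ia = 660/1541 in ≈ 0.428 in

Wet (AMC III): CN(III) = 23·67/(10 + 0.13·67) = 1541/(1871/100) = 154100/1871 ≈ 82.362
Retention S: 1000/CN − 10 with CN=82.362 → S = 3300/1541 ≈ 2.141 in
Ia = 0.2·(3300/1541) = 660/1541 in ≈ 0.428 in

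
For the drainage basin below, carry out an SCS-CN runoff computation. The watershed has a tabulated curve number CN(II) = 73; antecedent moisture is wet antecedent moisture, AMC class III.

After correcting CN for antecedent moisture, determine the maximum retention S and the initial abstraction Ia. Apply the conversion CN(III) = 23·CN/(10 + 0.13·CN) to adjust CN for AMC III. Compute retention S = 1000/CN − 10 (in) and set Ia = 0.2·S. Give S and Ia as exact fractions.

S = 2700/1679 in ≈ 1.608 in; Ia = 540/1679 in ≈ 0.322 in

Adjust CN=73 to AMC III: 23·73/(10 + 0.13·73) → 1679 ÷ (1949/100) = 167900/1949 ≈ 86.147
Retention S: 1000/CN − 10 with CN=86.147 → S = 2700/1679 ≈ 1.608 in
Initial abstraction Ia = S/5 = (2700/1679)/5 = 540/1679 ≈ 0.322 in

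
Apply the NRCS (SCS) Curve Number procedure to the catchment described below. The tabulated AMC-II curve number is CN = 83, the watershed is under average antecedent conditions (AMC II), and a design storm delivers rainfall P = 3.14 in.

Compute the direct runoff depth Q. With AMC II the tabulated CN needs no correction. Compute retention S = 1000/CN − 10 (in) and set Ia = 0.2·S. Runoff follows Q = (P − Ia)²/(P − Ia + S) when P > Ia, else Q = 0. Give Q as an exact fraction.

Q = 128391561/82298650 in ≈ 1.560 in

AMC II — tabulated CN = 83 applies directly.
S = 1000/83 − 10 = 170/83 in ≈ 2.048 in
Initial abstraction Ia = S/5 = (170/83)/5 = 34/83 ≈ 0.410 in
Excess rainfall: 3.140 − 0.410 = 2.730 in; P > Ia so Q > 0
Runoff Q = (P−Ia)²/(P−Ia+S) = (2.730)²/(2.730+2.048) = 128391561/82298650 ≈ 1.560 in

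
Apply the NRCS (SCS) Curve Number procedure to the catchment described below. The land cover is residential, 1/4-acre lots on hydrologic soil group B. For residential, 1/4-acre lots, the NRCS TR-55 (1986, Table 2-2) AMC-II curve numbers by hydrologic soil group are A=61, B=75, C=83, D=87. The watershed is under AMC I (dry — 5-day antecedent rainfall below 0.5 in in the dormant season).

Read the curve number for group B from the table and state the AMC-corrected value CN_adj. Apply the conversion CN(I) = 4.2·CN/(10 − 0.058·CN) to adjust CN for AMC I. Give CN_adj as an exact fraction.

NRCS table: residential, 1/4-acre lots, soil group B → CN(II) = 75
Adjust CN=75 to AMC I: 4.2·75/(10 − 0.058·75) → 315 ÷ (113/20) = 6300/113 ≈ 55.752

CN_adj = 6300/113 ≈ 55.752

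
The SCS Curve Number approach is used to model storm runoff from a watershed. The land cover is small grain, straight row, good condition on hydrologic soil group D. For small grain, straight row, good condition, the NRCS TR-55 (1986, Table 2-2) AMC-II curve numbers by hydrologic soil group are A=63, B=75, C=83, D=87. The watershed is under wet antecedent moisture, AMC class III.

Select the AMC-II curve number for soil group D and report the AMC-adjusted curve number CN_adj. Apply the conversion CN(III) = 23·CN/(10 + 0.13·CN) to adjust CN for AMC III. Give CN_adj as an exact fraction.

NRCS table: small grain, straight row, good condition, soil group D → CN(II) = 87
Adjust CN=87 to AMC III: 23·87/(10 + 0.13·87) → 2001 ÷ (2131/100) = 200100/2131 ≈ 93.900

CN_adj = 200100/2131 ≈ 93.900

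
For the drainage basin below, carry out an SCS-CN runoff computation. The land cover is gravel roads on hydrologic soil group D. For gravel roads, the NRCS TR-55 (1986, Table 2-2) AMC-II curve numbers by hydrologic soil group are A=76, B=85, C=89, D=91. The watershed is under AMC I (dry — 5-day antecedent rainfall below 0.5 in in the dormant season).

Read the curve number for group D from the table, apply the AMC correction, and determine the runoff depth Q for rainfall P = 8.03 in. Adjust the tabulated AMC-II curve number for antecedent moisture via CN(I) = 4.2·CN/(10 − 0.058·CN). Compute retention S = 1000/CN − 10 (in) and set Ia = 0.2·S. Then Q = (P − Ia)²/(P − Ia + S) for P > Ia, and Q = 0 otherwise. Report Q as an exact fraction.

NRCS table: gravel roads, soil group D → CN(II) = 91
Adjust CN=91 to AMC I: 4.2·91/(10 − 0.058·91) → (1911/5) ÷ (2361/500) = 63700/787 ≈ 80.940
S = 1000/(63700/787) − 10 = 1500/637 in ≈ 2.355 in
Ia = 0.2S: 0.2·2.355 = 0.471 in (exactly 300/637)
P − Ia = 8.030 − 0.471 = 481511/63700 ≈ 7.559 in (> 0, runoff occurs)
Q = (481511/63700)²/((481511/63700) + 1500/637) = (231852843121/4057690000)/(631511/63700) = 231852843121/40227250700 in ≈ 5.764 in

Q = 231852843121/40227250700 in ≈ 5.764 in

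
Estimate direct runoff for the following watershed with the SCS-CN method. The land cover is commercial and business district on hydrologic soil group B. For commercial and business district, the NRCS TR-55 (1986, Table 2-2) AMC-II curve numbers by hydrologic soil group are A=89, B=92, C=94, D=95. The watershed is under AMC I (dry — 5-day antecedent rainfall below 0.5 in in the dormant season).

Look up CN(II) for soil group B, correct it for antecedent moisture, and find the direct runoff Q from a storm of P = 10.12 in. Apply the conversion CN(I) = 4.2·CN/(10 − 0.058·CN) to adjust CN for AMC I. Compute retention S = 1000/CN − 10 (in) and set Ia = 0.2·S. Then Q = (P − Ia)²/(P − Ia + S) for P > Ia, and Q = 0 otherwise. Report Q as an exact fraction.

Q = 13735605601/1717052925 in ≈ 8.000 in

NRCS table: commercial and business district, soil group B → CN(II) = 92
Adjust CN=92 to AMC I: 4.2·92/(10 − 0.058·92) → (1932/5) ÷ (583/125) = 48300/583 ≈ 82.847
Retention S: 1000/CN − 10 with CN=82.847 → S = 1000/483 ≈ 2.070 in
Ia = 0.2S: 0.2·2.070 = 0.414 in (exactly 200/483)
Since P=10.120 > Ia=0.414: effective rainfall P−Ia = 117199/12075 in
Runoff Q = (P−Ia)²/(P−Ia+S) = (9.706)²/(9.706+2.070) = 13735605601/1717052925 ≈ 8.000 in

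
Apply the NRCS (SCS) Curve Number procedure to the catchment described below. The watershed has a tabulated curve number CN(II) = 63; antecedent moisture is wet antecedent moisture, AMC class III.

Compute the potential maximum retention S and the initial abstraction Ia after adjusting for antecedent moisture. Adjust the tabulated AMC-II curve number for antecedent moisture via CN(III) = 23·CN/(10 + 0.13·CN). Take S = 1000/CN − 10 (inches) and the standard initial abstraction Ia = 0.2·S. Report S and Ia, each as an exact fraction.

S = 3700/1449 in ≈ 2.553 in; Ia = 740/1449 in ≈ 0.511 in

Wet (AMC III): CN(III) = 23·63/(10 + 0.13·63) = 1449/(1819/100) = 144900/1819 ≈ 79.659
S = 1000/(144900/1819) − 10 = 3700/1449 in ≈ 2.553 in
Ia = 0.2S: 0.2·2.553 = 0.511 in (exactly 740/1449)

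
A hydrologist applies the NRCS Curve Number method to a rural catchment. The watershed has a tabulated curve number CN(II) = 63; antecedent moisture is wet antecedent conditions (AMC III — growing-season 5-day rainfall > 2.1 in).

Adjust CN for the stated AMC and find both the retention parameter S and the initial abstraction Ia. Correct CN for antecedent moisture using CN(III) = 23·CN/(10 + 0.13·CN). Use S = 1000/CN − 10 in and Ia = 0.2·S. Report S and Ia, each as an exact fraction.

CN(III) from CN(II)=63: (23·63)/(10 + 0.13·63) = 144900/1819 ≈ 79.659
S = 1000/(144900/1819) − 10 = 3700/1449 in ≈ 2.553 in
Ia = 0.2S: 0.2·2.553 = 0.511 in (exactly 740/1449)

S = 3700/1449 in ≈ 2.553 in; Ia = 740/1449 in ≈ 0.511 in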